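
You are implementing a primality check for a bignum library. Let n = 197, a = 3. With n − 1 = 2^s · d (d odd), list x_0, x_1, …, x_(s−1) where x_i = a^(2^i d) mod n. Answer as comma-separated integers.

n − 1 = 196 = 2^2 · 49, so s = 2 and d = 49.
x_0 = 3^49 mod 197 = 183.
x_1 = 183^2 mod 197 = 196.

183, 196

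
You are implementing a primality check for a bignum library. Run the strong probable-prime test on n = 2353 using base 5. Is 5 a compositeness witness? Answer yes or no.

n − 1 = 2352 = 2^4 · 147, so s = 4 and d = 147.
x_0 = 5^147 mod 2353 = 1490.
x_0 is neither 1 nor 2352, so continue squaring.
x_1 = 1490^2 mod 2353 = 1221.
x_2 = 1221^2 mod 2353 = 1392.
x_3 = 1392^2 mod 2353 = 1145.
Reached i = s−1 = 3 without hitting −1: 5 is a Miller–Rabin witness and 2353 is composite.

yes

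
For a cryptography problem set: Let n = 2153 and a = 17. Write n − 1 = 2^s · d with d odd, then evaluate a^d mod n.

n − 1 = 2152 = 2^3 · 269, so s = 3 and d = 269.
17^269 mod 2153 = 246.

246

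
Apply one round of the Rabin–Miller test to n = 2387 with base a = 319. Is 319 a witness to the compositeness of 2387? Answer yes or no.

n − 1 = 2386 = 2^1 · 1193, so s = 1 and d = 1193.
Repeated squaring mod 2387: 319^1 ≡ 319, 319^2 ≡ 1507, 319^4 ≡ 1012, 319^8 ≡ 121, 319^16 ≡ 319, 319^32 ≡ 1507, 319^64 ≡ 1012, 319^128 ≡ 121, 319^256 ≡ 319, 319^512 ≡ 1507, 319^1024 ≡ 1012.
1193 = 1024 + 128 + 32 + 8 + 1, so 319^1193 ≡ 1012·121·1507·121·319 ≡ 121 (mod 2387).
x_0 = 319^1193 mod 2387 = 121.
x_0 ∉ {1, 2386} and s = 1, so 319 is a Miller–Rabin witness and 2387 is composite.

yes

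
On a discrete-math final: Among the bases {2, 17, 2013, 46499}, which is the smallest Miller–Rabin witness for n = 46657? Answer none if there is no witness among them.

2

n − 1 = 46656 = 2^6 · 729, so s = 6 and d = 729.
Base 2: x_0 = 2^729 mod 46657 = 512. x_0 is neither 1 nor 46656, so continue squaring. x_1 = 512^2 mod 46657 = 28859. x_2 = 28859^2 mod 46657 = 14431. x_3 = 14431^2 mod 46657 = 23570. x_4 = 23570^2 mod 46657 = 1. x_4 = 1 but x_3 ≠ ±1, a nontrivial square root of 1 — 2 is a witness and 46657 is composite.
Base 17: x_0 = 17^729 mod 46657 = 31641. x_0 is neither 1 nor 46656, so continue squaring. x_1 = 31641^2 mod 46657 = 33632. x_2 = 33632^2 mod 46657 = 5773. x_3 = 5773^2 mod 46657 = 14431. x_4 = 14431^2 mod 46657 = 23570. x_5 = 23570^2 mod 46657 = 1. x_5 = 1 but x_4 ≠ ±1, a nontrivial square root of 1 — 17 is a witness and 46657 is composite.
Base 2013: x_0 = 2013^729 mod 46657 = 33886. x_0 is neither 1 nor 46656, so continue squaring. x_1 = 33886^2 mod 46657 = 32226. x_2 = 32226^2 mod 46657 = 23570. x_3 = 23570^2 mod 46657 = 1. x_3 = 1 but x_2 ≠ ±1, a nontrivial square root of 1 — 2013 is a witness and 46657 is composite.
Base 46499: x_0 = 46499^729 mod 46657 = 32300. x_0 is neither 1 nor 46656, so continue squaring. x_1 = 32300^2 mod 46657 = 39480. x_2 = 39480^2 mod 46657 = 1. x_2 = 1 but x_1 ≠ ±1, a nontrivial square root of 1 — 46499 is a witness and 46657 is composite.
The smallest witness among the given bases is 2.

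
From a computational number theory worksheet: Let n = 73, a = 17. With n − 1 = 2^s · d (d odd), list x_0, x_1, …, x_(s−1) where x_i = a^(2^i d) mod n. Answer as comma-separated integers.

n − 1 = 72 = 2^3 · 9, so s = 3 and d = 9.
x_0 = 17^9 mod 73 = 63.
x_1 = 63^2 mod 73 = 27.
x_2 = 27^2 mod 73 = 72.

63, 27, 72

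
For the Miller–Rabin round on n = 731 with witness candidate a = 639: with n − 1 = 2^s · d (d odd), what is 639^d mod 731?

n − 1 = 730 = 2^1 · 365, so s = 1 and d = 365.
By repeated squaring, 639^365 ≡ 351 (mod 731).

351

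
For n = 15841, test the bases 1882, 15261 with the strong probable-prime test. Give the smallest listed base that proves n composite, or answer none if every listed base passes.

n − 1 = 15840 = 2^5 · 495, so s = 5 and d = 495.
Base 1882: x_0 = 1882^495 mod 15841 = 15840. x_0 = 15840 ≡ −1, so 1882 is not a witness.
Base 15261: x_0 = 15261^495 mod 15841 = 1. x_0 = 1, so 15261 is not a witness.
No listed base is a witness for 15841.

none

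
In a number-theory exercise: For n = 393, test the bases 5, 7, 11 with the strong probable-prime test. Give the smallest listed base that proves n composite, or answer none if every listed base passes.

5

n − 1 = 392 = 2^3 · 49, so s = 3 and d = 49.
Base 5: x_0 = 5^49 mod 393 = 296. x_0 is neither 1 nor 392, so continue squaring. x_1 = 296^2 mod 393 = 370. x_2 = 370^2 mod 393 = 136. Reached i = s−1 = 2 without hitting −1: 5 is a Miller–Rabin witness and 393 is composite.
Base 7: x_0 = 7^49 mod 393 = 46. x_0 is neither 1 nor 392, so continue squaring. x_1 = 46^2 mod 393 = 151. x_2 = 151^2 mod 393 = 7. Reached i = s−1 = 2 without hitting −1: 7 is a Miller–Rabin witness and 393 is composite.
Base 11: x_0 = 11^49 mod 393 = 140. x_0 is neither 1 nor 392, so continue squaring. x_1 = 140^2 mod 393 = 343. x_2 = 343^2 mod 393 = 142. Reached i = s−1 = 2 without hitting −1: 11 is a Miller–Rabin witness and 393 is composite.
The smallest witness among the given bases is 5.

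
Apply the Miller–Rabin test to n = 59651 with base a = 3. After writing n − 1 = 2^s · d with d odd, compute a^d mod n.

1

n − 1 = 59650 = 2^1 · 29825, so s = 1 and d = 29825.
3^29825 mod 59651 = 1.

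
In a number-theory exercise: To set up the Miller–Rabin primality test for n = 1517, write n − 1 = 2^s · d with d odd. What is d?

379

Halving: 1516 → 758 → 379; 379 is odd.
So 1516 = 2^2 · 379.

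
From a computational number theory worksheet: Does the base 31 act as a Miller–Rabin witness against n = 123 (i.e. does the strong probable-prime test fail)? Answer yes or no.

yes

n − 1 = 122 = 2^1 · 61, so s = 1 and d = 61.
x_0 = 31^61 mod 123 = 31.
x_0 ∉ {1, 122} and s = 1, so 31 is a Miller–Rabin witness and 123 is composite.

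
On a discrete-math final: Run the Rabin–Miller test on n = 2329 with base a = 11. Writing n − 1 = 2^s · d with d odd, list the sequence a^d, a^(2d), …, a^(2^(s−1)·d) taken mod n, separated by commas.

1688, 977, 1968

n − 1 = 2328 = 2^3 · 291, so s = 3 and d = 291.
x_0 = 11^291 mod 2329 = 1688.
x_1 = 1688^2 mod 2329 = 977.
x_2 = 977^2 mod 2329 = 1968.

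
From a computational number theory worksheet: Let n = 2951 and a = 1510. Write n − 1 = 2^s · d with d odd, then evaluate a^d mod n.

202

n − 1 = 2950 = 2^1 · 1475, so s = 1 and d = 1475.
Repeated squaring mod 2951: 1510^1 ≡ 1510, 1510^2 ≡ 1928, 1510^4 ≡ 1875, 1510^8 ≡ 984, 1510^16 ≡ 328, 1510^32 ≡ 1348, 1510^64 ≡ 2239, 1510^128 ≡ 2323, 1510^256 ≡ 1901, 1510^512 ≡ 1777, 1510^1024 ≡ 159.
1475 = 1024 + 256 + 128 + 64 + 2 + 1, so 1510^1475 ≡ 159·1901·2323·2239·1928·1510 ≡ 202 (mod 2951).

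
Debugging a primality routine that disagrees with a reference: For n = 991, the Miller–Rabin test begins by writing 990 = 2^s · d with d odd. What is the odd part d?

495

Halving: 990 → 495; 495 is odd.
So 990 = 2^1 · 495.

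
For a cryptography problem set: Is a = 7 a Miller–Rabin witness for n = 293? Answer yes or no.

no

n − 1 = 292 = 2^2 · 73, so s = 2 and d = 73.
x_0 = 7^73 mod 293 = 138.
x_0 is neither 1 nor 292, so continue squaring.
x_1 = 138^2 mod 293 = 292.
x_1 ≡ −1, so 7 is not a witness.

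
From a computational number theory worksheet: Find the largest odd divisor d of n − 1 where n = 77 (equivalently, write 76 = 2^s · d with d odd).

19

Halving: 76 → 38 → 19; 19 is odd.
So 76 = 2^2 · 19.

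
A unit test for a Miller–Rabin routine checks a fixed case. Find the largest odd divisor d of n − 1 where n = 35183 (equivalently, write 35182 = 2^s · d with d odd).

Halving: 35182 → 17591; 17591 is odd.
So 35182 = 2^1 · 17591.

17591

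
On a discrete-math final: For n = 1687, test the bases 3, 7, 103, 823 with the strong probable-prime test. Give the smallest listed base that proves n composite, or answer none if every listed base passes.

3

n − 1 = 1686 = 2^1 · 843, so s = 1 and d = 843.
Base 3: x_0 = 3^843 mod 1687 = 27. x_0 ∉ {1, 1686} and s = 1, so 3 is a Miller–Rabin witness and 1687 is composite.
Base 7: x_0 = 7^843 mod 1687 = 1344. x_0 ∉ {1, 1686} and s = 1, so 7 is a Miller–Rabin witness and 1687 is composite.
Base 103: x_0 = 103^843 mod 1687 = 1413. x_0 ∉ {1, 1686} and s = 1, so 103 is a Miller–Rabin witness and 1687 is composite.
Base 823: x_0 = 823^843 mod 1687 = 1296. x_0 ∉ {1, 1686} and s = 1, so 823 is a Miller–Rabin witness and 1687 is composite.
The smallest witness among the given bases is 3.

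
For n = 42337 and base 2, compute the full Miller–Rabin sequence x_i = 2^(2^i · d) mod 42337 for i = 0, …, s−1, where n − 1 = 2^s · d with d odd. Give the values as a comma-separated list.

11210, 7884, 6740, 42336, 1

n − 1 = 42336 = 2^5 · 1323, so s = 5 and d = 1323.
x_0 = 2^1323 mod 42337 = 11210.
x_1 = 11210^2 mod 42337 = 7884.
x_2 = 7884^2 mod 42337 = 6740.
x_3 = 6740^2 mod 42337 = 42336.
x_4 = 42336^2 mod 42337 = 1.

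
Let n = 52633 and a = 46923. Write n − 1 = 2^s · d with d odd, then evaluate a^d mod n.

41098

n − 1 = 52632 = 2^3 · 6579, so s = 3 and d = 6579.
Repeated squaring mod 52633: 46923^1 ≡ 46923, 46923^2 ≡ 24273, 46923^4 ≡ 4727, 46923^8 ≡ 28137, 46923^16 ≡ 37816, 46923^32 ≡ 11246, 46923^64 ≡ 48050, 46923^128 ≡ 3322, 46923^256 ≡ 35387, 46923^512 ≡ 48066, 46923^1024 ≡ 14821, 46923^2048 ≡ 24532, 46923^4096 ≡ 13302.
6579 = 4096 + 2048 + 256 + 128 + 32 + 16 + 2 + 1, so 46923^6579 ≡ 13302·24532·35387·3322·11246·37816·24273·46923 ≡ 41098 (mod 52633).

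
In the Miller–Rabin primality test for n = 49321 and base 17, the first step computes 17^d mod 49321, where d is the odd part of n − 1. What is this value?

n − 1 = 49320 = 2^3 · 6165, so s = 3 and d = 6165.
17^6165 mod 49321 = 35711.

35711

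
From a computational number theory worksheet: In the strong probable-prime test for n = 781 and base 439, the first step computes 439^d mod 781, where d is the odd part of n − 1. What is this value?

n − 1 = 780 = 2^2 · 195, so s = 2 and d = 195.
439^195 mod 781 = 736.

736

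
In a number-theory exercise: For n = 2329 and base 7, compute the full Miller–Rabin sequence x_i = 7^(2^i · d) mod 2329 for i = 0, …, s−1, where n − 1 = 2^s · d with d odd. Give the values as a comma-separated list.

n − 1 = 2328 = 2^3 · 291, so s = 3 and d = 291.
x_0 = 7^291 mod 2329 = 105.
x_1 = 105^2 mod 2329 = 1709.
x_2 = 1709^2 mod 2329 = 115.

105, 1709, 115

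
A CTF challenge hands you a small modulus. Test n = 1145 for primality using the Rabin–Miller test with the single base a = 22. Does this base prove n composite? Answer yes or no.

yes

n − 1 = 1144 = 2^3 · 143, so s = 3 and d = 143.
Repeated squaring mod 1145: 22^1 ≡ 22, 22^2 ≡ 484, 22^4 ≡ 676, 22^8 ≡ 121, 22^16 ≡ 901, 22^32 ≡ 1141, 22^64 ≡ 16, 22^128 ≡ 256.
143 = 128 + 8 + 4 + 2 + 1, so 22^143 ≡ 256·121·676·484·22 ≡ 908 (mod 1145).
x_0 = 22^143 mod 1145 = 908.
x_0 is neither 1 nor 1144, so continue squaring.
x_1 = 908^2 mod 1145 = 64.
x_2 = 64^2 mod 1145 = 661.
Reached i = s−1 = 2 without hitting −1: 22 is a Miller–Rabin witness and 1145 is composite.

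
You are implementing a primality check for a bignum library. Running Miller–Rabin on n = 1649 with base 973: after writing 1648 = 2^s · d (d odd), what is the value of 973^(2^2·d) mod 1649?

n − 1 = 1648 = 2^4 · 103, so s = 4 and d = 103.
Repeated squaring mod 1649: 973^1 ≡ 973, 973^2 ≡ 203, 973^4 ≡ 1633, 973^8 ≡ 256, 973^16 ≡ 1225, 973^32 ≡ 35, 973^64 ≡ 1225.
103 = 64 + 32 + 4 + 2 + 1, so 973^103 ≡ 1225·35·1633·203·973 ≡ 829 (mod 1649).
x_0 = 829.
x_1 = 829^2 mod 1649 = 1257.
x_2 = 1257^2 mod 1649 = 307.

307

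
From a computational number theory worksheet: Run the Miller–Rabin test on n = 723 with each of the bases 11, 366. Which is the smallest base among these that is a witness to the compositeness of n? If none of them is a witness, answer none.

11

n − 1 = 722 = 2^1 · 361, so s = 1 and d = 361.
Base 11: x_0 = 11^361 mod 723 = 230. x_0 ∉ {1, 722} and s = 1, so 11 is a Miller–Rabin witness and 723 is composite.
Base 366: x_0 = 366^361 mod 723 = 366. x_0 ∉ {1, 722} and s = 1, so 366 is a Miller–Rabin witness and 723 is composite.
The smallest witness among the given bases is 11.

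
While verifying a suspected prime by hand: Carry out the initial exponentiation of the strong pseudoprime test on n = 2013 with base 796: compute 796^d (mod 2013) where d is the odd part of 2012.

n − 1 = 2012 = 2^2 · 503, so s = 2 and d = 503.
796^503 mod 2013 = 1186.

1186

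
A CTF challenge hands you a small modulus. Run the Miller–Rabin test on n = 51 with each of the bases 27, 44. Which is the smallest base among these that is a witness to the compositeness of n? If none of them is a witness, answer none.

n − 1 = 50 = 2^1 · 25, so s = 1 and d = 25.
Base 27: x_0 = 27^25 mod 51 = 24. x_0 ∉ {1, 50} and s = 1, so 27 is a Miller–Rabin witness and 51 is composite.
Base 44: x_0 = 44^25 mod 51 = 41. x_0 ∉ {1, 50} and s = 1, so 44 is a Miller–Rabin witness and 51 is composite.
The smallest witness among the given bases is 27.

27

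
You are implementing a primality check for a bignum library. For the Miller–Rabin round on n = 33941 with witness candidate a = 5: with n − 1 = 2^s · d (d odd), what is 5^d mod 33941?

1

n − 1 = 33940 = 2^2 · 8485, so s = 2 and d = 8485.
By repeated squaring, 5^8485 ≡ 1 (mod 33941).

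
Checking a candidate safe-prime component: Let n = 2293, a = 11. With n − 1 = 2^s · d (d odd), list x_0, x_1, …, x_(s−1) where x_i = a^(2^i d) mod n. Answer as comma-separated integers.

n − 1 = 2292 = 2^2 · 573, so s = 2 and d = 573.
x_0 = 11^573 mod 2293 = 1.
x_1 = 1^2 mod 2293 = 1.

1, 1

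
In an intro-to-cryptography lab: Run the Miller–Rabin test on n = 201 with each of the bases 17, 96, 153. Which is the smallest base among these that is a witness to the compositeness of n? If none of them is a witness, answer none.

n − 1 = 200 = 2^3 · 25, so s = 3 and d = 25.
Base 17: x_0 = 17^25 mod 201 = 77. x_0 is neither 1 nor 200, so continue squaring. x_1 = 77^2 mod 201 = 100. x_2 = 100^2 mod 201 = 151. Reached i = s−1 = 2 without hitting −1: 17 is a Miller–Rabin witness and 201 is composite.
Base 96: x_0 = 96^25 mod 201 = 96. x_0 is neither 1 nor 200, so continue squaring. x_1 = 96^2 mod 201 = 171. x_2 = 171^2 mod 201 = 96. Reached i = s−1 = 2 without hitting −1: 96 is a Miller–Rabin witness and 201 is composite.
Base 153: x_0 = 153^25 mod 201 = 54. x_0 is neither 1 nor 200, so continue squaring. x_1 = 54^2 mod 201 = 102. x_2 = 102^2 mod 201 = 153. Reached i = s−1 = 2 without hitting −1: 153 is a Miller–Rabin witness and 201 is composite.
The smallest witness among the given bases is 17.

17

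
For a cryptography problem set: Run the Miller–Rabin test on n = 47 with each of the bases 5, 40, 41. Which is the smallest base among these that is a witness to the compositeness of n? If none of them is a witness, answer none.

none

n − 1 = 46 = 2^1 · 23, so s = 1 and d = 23.
Base 5: x_0 = 5^23 mod 47 = 46. x_0 = 46 ≡ −1, so 5 is not a witness.
Base 40: x_0 = 40^23 mod 47 = 46. x_0 = 46 ≡ −1, so 40 is not a witness.
Base 41: x_0 = 41^23 mod 47 = 46. x_0 = 46 ≡ −1, so 41 is not a witness.
No listed base is a witness for 47.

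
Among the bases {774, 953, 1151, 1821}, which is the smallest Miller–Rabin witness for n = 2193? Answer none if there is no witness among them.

n − 1 = 2192 = 2^4 · 137, so s = 4 and d = 137.
Base 774: x_0 = 774^137 mod 2193 = 774. x_0 is neither 1 nor 2192, so continue squaring. x_1 = 774^2 mod 2193 = 387. x_2 = 387^2 mod 2193 = 645. x_3 = 645^2 mod 2193 = 1548. Reached i = s−1 = 3 without hitting −1: 774 is a Miller–Rabin witness and 2193 is composite.
Base 953: x_0 = 953^137 mod 2193 = 596. x_0 is neither 1 nor 2192, so continue squaring. x_1 = 596^2 mod 2193 = 2143. x_2 = 2143^2 mod 2193 = 307. x_3 = 307^2 mod 2193 = 2143. Reached i = s−1 = 3 without hitting −1: 953 is a Miller–Rabin witness and 2193 is composite.
Base 1151: x_0 = 1151^137 mod 2193 = 974. x_0 is neither 1 nor 2192, so continue squaring. x_1 = 974^2 mod 2193 = 1300. x_2 = 1300^2 mod 2193 = 1390. x_3 = 1390^2 mod 2193 = 67. Reached i = s−1 = 3 without hitting −1: 1151 is a Miller–Rabin witness and 2193 is composite.
Base 1821: x_0 = 1821^137 mod 2193 = 1923. x_0 is neither 1 nor 2192, so continue squaring. x_1 = 1923^2 mod 2193 = 531. x_2 = 531^2 mod 2193 = 1257. x_3 = 1257^2 mod 2193 = 1089. Reached i = s−1 = 3 without hitting −1: 1821 is a Miller–Rabin witness and 2193 is composite.
The smallest witness among the given bases is 774.

774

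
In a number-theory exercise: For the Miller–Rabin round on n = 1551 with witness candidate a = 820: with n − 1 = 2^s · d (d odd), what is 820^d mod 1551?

1330

n − 1 = 1550 = 2^1 · 775, so s = 1 and d = 775.
820^775 mod 1551 = 1330.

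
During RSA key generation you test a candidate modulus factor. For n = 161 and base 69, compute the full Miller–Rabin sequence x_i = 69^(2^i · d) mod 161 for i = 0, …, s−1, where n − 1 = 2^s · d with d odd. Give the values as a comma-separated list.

n − 1 = 160 = 2^5 · 5, so s = 5 and d = 5.
x_0 = 69^5 mod 161 = 69.
x_1 = 69^2 mod 161 = 92.
x_2 = 92^2 mod 161 = 92.
x_3 = 92^2 mod 161 = 92.
x_4 = 92^2 mod 161 = 92.

69, 92, 92, 92, 92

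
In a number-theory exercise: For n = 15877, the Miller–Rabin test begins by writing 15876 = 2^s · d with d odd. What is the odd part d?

3969

Halving: 15876 → 7938 → 3969; 3969 is odd.
So 15876 = 2^2 · 3969.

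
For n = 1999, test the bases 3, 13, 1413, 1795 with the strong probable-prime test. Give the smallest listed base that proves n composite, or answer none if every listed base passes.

none

n − 1 = 1998 = 2^1 · 999, so s = 1 and d = 999.
Base 3: x_0 = 3^999 mod 1999 = 1998. x_0 = 1998 ≡ −1, so 3 is not a witness.
Base 13: x_0 = 13^999 mod 1999 = 1. x_0 = 1, so 13 is not a witness.
Base 1413: x_0 = 1413^999 mod 1999 = 1. x_0 = 1, so 1413 is not a witness.
Base 1795: x_0 = 1795^999 mod 1999 = 1998. x_0 = 1998 ≡ −1, so 1795 is not a witness.
No listed base is a witness for 1999.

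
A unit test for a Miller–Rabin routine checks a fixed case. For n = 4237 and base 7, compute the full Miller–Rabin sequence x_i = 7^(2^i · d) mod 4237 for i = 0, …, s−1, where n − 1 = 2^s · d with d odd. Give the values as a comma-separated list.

3136, 419

n − 1 = 4236 = 2^2 · 1059, so s = 2 and d = 1059.
x_0 = 7^1059 mod 4237 = 3136.
x_1 = 3136^2 mod 4237 = 419.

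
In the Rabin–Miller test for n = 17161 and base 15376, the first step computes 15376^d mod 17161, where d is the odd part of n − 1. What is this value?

14542

n − 1 = 17160 = 2^3 · 2145, so s = 3 and d = 2145.
15376^2145 mod 17161 = 14542.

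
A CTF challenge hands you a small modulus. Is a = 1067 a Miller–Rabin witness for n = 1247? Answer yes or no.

no

n − 1 = 1246 = 2^1 · 623, so s = 1 and d = 623.
x_0 = 1067^623 mod 1247 = 1.
x_0 = 1, so 1067 is not a witness.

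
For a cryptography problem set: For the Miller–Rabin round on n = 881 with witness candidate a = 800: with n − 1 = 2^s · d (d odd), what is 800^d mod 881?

n − 1 = 880 = 2^4 · 55, so s = 4 and d = 55.
800^55 mod 881 = 494.

494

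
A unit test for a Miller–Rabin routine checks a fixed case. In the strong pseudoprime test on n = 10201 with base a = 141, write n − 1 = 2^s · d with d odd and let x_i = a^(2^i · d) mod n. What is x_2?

4344

n − 1 = 10200 = 2^3 · 1275, so s = 3 and d = 1275.
x_0 = 141^1275 mod 10201 = 6272.
x_1 = 6272^2 mod 10201 = 2928.
x_2 = 2928^2 mod 10201 = 4344.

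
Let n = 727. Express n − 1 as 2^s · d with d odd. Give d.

Halving: 726 → 363; 363 is odd.
So 726 = 2^1 · 363.

363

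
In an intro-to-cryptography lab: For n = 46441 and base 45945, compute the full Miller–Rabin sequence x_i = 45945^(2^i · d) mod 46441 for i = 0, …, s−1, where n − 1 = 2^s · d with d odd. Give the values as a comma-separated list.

n − 1 = 46440 = 2^3 · 5805, so s = 3 and d = 5805.
x_0 = 45945^5805 mod 46441 = 33140.
x_1 = 33140^2 mod 46441 = 22832.
x_2 = 22832^2 mod 46441 = 46440.

33140, 22832, 46440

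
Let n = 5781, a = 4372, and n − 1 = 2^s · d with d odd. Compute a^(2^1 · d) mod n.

565

n − 1 = 5780 = 2^2 · 1445, so s = 2 and d = 1445.
x_0 = 4372^1445 mod 5781 = 847.
x_1 = 847^2 mod 5781 = 565.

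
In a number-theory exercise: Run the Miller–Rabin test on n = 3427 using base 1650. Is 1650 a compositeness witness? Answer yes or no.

n − 1 = 3426 = 2^1 · 1713, so s = 1 and d = 1713.
x_0 = 1650^1713 mod 3427 = 2098.
x_0 ∉ {1, 3426} and s = 1, so 1650 is a Miller–Rabin witness and 3427 is composite.

yes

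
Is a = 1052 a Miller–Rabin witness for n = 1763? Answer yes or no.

n − 1 = 1762 = 2^1 · 881, so s = 1 and d = 881.
x_0 = 1052^881 mod 1763 = 888.
x_0 ∉ {1, 1762} and s = 1, so 1052 is a Miller–Rabin witness and 1763 is composite.

yes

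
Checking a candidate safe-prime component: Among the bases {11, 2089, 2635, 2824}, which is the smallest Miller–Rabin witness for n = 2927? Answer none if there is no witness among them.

n − 1 = 2926 = 2^1 · 1463, so s = 1 and d = 1463.
Base 11: x_0 = 11^1463 mod 2927 = 2926. x_0 = 2926 ≡ −1, so 11 is not a witness.
Base 2089: x_0 = 2089^1463 mod 2927 = 1. x_0 = 1, so 2089 is not a witness.
Base 2635: x_0 = 2635^1463 mod 2927 = 1. x_0 = 1, so 2635 is not a witness.
Base 2824: x_0 = 2824^1463 mod 2927 = 2926. x_0 = 2926 ≡ −1, so 2824 is not a witness.
No listed base is a witness for 2927.

none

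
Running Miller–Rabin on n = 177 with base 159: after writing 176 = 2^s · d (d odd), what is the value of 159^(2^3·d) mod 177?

n − 1 = 176 = 2^4 · 11, so s = 4 and d = 11.
Repeated squaring mod 177: 159^1 ≡ 159, 159^2 ≡ 147, 159^4 ≡ 15, 159^8 ≡ 48.
11 = 8 + 2 + 1, so 159^11 ≡ 48·147·159 ≡ 78 (mod 177).
x_0 = 78.
x_1 = 78^2 mod 177 = 66.
x_2 = 66^2 mod 177 = 108.
x_3 = 108^2 mod 177 = 159.

159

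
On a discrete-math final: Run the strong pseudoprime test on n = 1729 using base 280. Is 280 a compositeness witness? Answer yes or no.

yes

n − 1 = 1728 = 2^6 · 27, so s = 6 and d = 27.
x_0 = 280^27 mod 1729 = 1253.
x_0 is neither 1 nor 1728, so continue squaring.
x_1 = 1253^2 mod 1729 = 77.
x_2 = 77^2 mod 1729 = 742.
x_3 = 742^2 mod 1729 = 742.
x_4 = 742^2 mod 1729 = 742.
x_5 = 742^2 mod 1729 = 742.
Reached i = s−1 = 5 without hitting −1: 280 is a Miller–Rabin witness and 1729 is composite.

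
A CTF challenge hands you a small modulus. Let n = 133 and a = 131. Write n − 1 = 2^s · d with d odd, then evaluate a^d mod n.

n − 1 = 132 = 2^2 · 33, so s = 2 and d = 33.
Repeated squaring mod 133: 131^1 ≡ 131, 131^2 ≡ 4, 131^4 ≡ 16, 131^8 ≡ 123, 131^16 ≡ 100, 131^32 ≡ 25.
33 = 32 + 1, so 131^33 ≡ 25·131 ≡ 83 (mod 133).

83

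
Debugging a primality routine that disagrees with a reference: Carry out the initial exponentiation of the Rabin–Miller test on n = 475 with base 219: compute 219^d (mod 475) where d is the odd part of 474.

n − 1 = 474 = 2^1 · 237, so s = 1 and d = 237.
Repeated squaring mod 475: 219^1 ≡ 219, 219^2 ≡ 461, 219^4 ≡ 196, 219^8 ≡ 416, 219^16 ≡ 156, 219^32 ≡ 111, 219^64 ≡ 446, 219^128 ≡ 366.
237 = 128 + 64 + 32 + 8 + 4 + 1, so 219^237 ≡ 366·446·111·416·196·219 ≡ 164 (mod 475).

164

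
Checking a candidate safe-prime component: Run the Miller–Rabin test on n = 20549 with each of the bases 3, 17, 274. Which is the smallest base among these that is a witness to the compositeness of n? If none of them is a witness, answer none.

n − 1 = 20548 = 2^2 · 5137, so s = 2 and d = 5137.
Base 3: x_0 = 3^5137 mod 20549 = 6179. x_0 is neither 1 nor 20548, so continue squaring. x_1 = 6179^2 mod 20549 = 20548. x_1 ≡ −1, so 3 is not a witness.
Base 17: x_0 = 17^5137 mod 20549 = 1. x_0 = 1, so 17 is not a witness.
Base 274: x_0 = 274^5137 mod 20549 = 14370. x_0 is neither 1 nor 20548, so continue squaring. x_1 = 14370^2 mod 20549 = 20548. x_1 ≡ −1, so 274 is not a witness.
No listed base is a witness for 20549.

none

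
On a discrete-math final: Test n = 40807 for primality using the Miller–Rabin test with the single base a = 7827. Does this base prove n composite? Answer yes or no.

no

n − 1 = 40806 = 2^1 · 20403, so s = 1 and d = 20403.
Repeated squaring mod 40807: 7827^1 ≡ 7827, 7827^2 ≡ 10622, 7827^4 ≡ 36336, 7827^8 ≡ 35218, 7827^16 ≡ 19566, 7827^32 ≡ 17889, 7827^64 ≡ 7827, 7827^128 ≡ 10622, 7827^256 ≡ 36336, 7827^512 ≡ 35218, 7827^1024 ≡ 19566, 7827^2048 ≡ 17889, 7827^4096 ≡ 7827, 7827^8192 ≡ 10622, 7827^16384 ≡ 36336.
20403 = 16384 + 2048 + 1024 + 512 + 256 + 128 + 32 + 16 + 2 + 1, so 7827^20403 ≡ 36336·17889·19566·35218·36336·10622·17889·19566·10622·7827 ≡ 1 (mod 40807).
x_0 = 7827^20403 mod 40807 = 1.
x_0 = 1, so 7827 is not a witness.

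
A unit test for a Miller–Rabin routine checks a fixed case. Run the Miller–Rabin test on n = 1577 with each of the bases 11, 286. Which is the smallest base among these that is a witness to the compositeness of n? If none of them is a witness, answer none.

11

n − 1 = 1576 = 2^3 · 197, so s = 3 and d = 197.
Base 11: x_0 = 11^197 mod 1577 = 938. x_0 is neither 1 nor 1576, so continue squaring. x_1 = 938^2 mod 1577 = 1455. x_2 = 1455^2 mod 1577 = 691. Reached i = s−1 = 2 without hitting −1: 11 is a Miller–Rabin witness and 1577 is composite.
Base 286: x_0 = 286^197 mod 1577 = 514. x_0 is neither 1 nor 1576, so continue squaring. x_1 = 514^2 mod 1577 = 837. x_2 = 837^2 mod 1577 = 381. Reached i = s−1 = 2 without hitting −1: 286 is a Miller–Rabin witness and 1577 is composite.
The smallest witness among the given bases is 11.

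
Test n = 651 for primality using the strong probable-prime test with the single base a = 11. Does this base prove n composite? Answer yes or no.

n − 1 = 650 = 2^1 · 325, so s = 1 and d = 325.
x_0 = 11^325 mod 651 = 305.
x_0 ∉ {1, 650} and s = 1, so 11 is a Miller–Rabin witness and 651 is composite.

yes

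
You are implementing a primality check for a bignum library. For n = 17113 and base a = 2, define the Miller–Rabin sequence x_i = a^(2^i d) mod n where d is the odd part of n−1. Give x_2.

4078

n − 1 = 17112 = 2^3 · 2139, so s = 3 and d = 2139.
By repeated squaring, 2^2139 ≡ 4210 (mod 17113).
x_0 = 4210.
x_1 = 4210^2 mod 17113 = 12145.
x_2 = 12145^2 mod 17113 = 4078.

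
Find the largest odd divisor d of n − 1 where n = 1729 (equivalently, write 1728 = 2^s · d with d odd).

Halving: 1728 → 864 → 432 → 216 → 108 → 54 → 27; 27 is odd.
So 1728 = 2^6 · 27.

27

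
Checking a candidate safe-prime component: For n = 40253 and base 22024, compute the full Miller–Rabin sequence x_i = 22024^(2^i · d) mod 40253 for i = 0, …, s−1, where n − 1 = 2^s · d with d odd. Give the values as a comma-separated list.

n − 1 = 40252 = 2^2 · 10063, so s = 2 and d = 10063.
x_0 = 22024^10063 mod 40253 = 11647.
x_1 = 11647^2 mod 40253 = 40252.

11647, 40252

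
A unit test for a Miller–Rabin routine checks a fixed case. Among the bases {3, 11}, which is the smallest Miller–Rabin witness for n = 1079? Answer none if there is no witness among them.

3

n − 1 = 1078 = 2^1 · 539, so s = 1 and d = 539.
Base 3: x_0 = 3^539 mod 1079 = 646. x_0 ∉ {1, 1078} and s = 1, so 3 is a Miller–Rabin witness and 1079 is composite.
Base 11: x_0 = 11^539 mod 1079 = 175. x_0 ∉ {1, 1078} and s = 1, so 11 is a Miller–Rabin witness and 1079 is composite.
The smallest witness among the given bases is 3.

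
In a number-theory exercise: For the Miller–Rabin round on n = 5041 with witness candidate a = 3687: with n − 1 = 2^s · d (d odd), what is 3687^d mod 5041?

496

n − 1 = 5040 = 2^4 · 315, so s = 4 and d = 315.
3687^315 mod 5041 = 496.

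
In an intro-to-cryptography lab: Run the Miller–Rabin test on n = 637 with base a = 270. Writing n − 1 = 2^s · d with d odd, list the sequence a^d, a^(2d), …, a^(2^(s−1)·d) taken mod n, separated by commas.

n − 1 = 636 = 2^2 · 159, so s = 2 and d = 159.
x_0 = 270^159 mod 637 = 610.
x_1 = 610^2 mod 637 = 92.

610, 92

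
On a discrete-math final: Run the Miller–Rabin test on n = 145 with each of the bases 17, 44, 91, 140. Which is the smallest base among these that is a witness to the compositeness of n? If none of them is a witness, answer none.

44

n − 1 = 144 = 2^4 · 9, so s = 4 and d = 9.
Base 17: x_0 = 17^9 mod 145 = 17. x_0 is neither 1 nor 144, so continue squaring. x_1 = 17^2 mod 145 = 144. x_1 ≡ −1, so 17 is not a witness.
Base 44: x_0 = 44^9 mod 145 = 84. x_0 is neither 1 nor 144, so continue squaring. x_1 = 84^2 mod 145 = 96. x_2 = 96^2 mod 145 = 81. x_3 = 81^2 mod 145 = 36. Reached i = s−1 = 3 without hitting −1: 44 is a Miller–Rabin witness and 145 is composite.
Base 91: x_0 = 91^9 mod 145 = 71. x_0 is neither 1 nor 144, so continue squaring. x_1 = 71^2 mod 145 = 111. x_2 = 111^2 mod 145 = 141. x_3 = 141^2 mod 145 = 16. Reached i = s−1 = 3 without hitting −1: 91 is a Miller–Rabin witness and 145 is composite.
Base 140: x_0 = 140^9 mod 145 = 25. x_0 is neither 1 nor 144, so continue squaring. x_1 = 25^2 mod 145 = 45. x_2 = 45^2 mod 145 = 140. x_3 = 140^2 mod 145 = 25. Reached i = s−1 = 3 without hitting −1: 140 is a Miller–Rabin witness and 145 is composite.
The smallest witness among the given bases is 44.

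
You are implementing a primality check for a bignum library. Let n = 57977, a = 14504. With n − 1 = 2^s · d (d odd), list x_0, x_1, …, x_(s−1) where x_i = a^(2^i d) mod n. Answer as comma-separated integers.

31008, 5496, 57976

n − 1 = 57976 = 2^3 · 7247, so s = 3 and d = 7247.
x_0 = 14504^7247 mod 57977 = 31008.
x_1 = 31008^2 mod 57977 = 5496.
x_2 = 5496^2 mod 57977 = 57976.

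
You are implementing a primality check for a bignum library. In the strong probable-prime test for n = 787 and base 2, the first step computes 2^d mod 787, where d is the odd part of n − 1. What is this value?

n − 1 = 786 = 2^1 · 393, so s = 1 and d = 393.
Repeated squaring mod 787: 2^1 ≡ 2, 2^2 ≡ 4, 2^4 ≡ 16, 2^8 ≡ 256, 2^16 ≡ 215, 2^32 ≡ 579, 2^64 ≡ 766, 2^128 ≡ 441, 2^256 ≡ 92.
393 = 256 + 128 + 8 + 1, so 2^393 ≡ 92·441·256·2 ≡ 786 (mod 787).

786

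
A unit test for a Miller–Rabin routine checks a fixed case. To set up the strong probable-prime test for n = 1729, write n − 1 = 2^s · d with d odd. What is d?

Halving: 1728 → 864 → 432 → 216 → 108 → 54 → 27; 27 is odd.
So 1728 = 2^6 · 27.

27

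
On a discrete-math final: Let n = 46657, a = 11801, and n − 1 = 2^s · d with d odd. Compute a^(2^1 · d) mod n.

39404

n − 1 = 46656 = 2^6 · 729, so s = 6 and d = 729.
x_0 = 11801^729 mod 46657 = 37894.
x_1 = 37894^2 mod 46657 = 39404.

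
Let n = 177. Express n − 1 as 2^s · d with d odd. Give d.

11

Halving: 176 → 88 → 44 → 22 → 11; 11 is odd.
So 176 = 2^4 · 11.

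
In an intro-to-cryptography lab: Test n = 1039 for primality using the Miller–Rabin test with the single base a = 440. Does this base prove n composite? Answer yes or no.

no

n − 1 = 1038 = 2^1 · 519, so s = 1 and d = 519.
Repeated squaring mod 1039: 440^1 ≡ 440, 440^2 ≡ 346, 440^4 ≡ 231, 440^8 ≡ 372, 440^16 ≡ 197, 440^32 ≡ 366, 440^64 ≡ 964, 440^128 ≡ 430, 440^256 ≡ 997, 440^512 ≡ 725.
519 = 512 + 4 + 2 + 1, so 440^519 ≡ 725·231·346·440 ≡ 1038 (mod 1039).
x_0 = 440^519 mod 1039 = 1038.
x_0 = 1038 ≡ −1, so 440 is not a witness.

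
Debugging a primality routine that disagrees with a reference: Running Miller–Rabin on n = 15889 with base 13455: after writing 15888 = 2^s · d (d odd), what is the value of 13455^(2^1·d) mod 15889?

n − 1 = 15888 = 2^4 · 993, so s = 4 and d = 993.
x_0 = 13455^993 mod 15889 = 10969.
x_1 = 10969^2 mod 15889 = 7453.

7453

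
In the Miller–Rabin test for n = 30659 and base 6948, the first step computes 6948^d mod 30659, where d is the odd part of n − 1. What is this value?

n − 1 = 30658 = 2^1 · 15329, so s = 1 and d = 15329.
Repeated squaring mod 30659: 6948^1 ≡ 6948, 6948^2 ≡ 17438, 6948^4 ≡ 7882, 6948^8 ≡ 10790, 6948^16 ≡ 11877, 6948^32 ≡ 1070, 6948^64 ≡ 10517, 6948^128 ≡ 20276, 6948^256 ≡ 9645, 6948^512 ≡ 6619, 6948^1024 ≡ 30109, 6948^2048 ≡ 26569, 6948^4096 ≡ 18945, 6948^8192 ≡ 18771.
15329 = 8192 + 4096 + 2048 + 512 + 256 + 128 + 64 + 32 + 1, so 6948^15329 ≡ 18771·18945·26569·6619·9645·20276·10517·1070·6948 ≡ 4503 (mod 30659).

4503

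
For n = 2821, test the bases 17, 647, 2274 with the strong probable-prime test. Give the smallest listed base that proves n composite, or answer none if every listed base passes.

n − 1 = 2820 = 2^2 · 705, so s = 2 and d = 705.
Base 17: x_0 = 17^705 mod 2821 = 2820. x_0 = 2820 ≡ −1, so 17 is not a witness.
Base 647: x_0 = 647^705 mod 2821 = 2820. x_0 = 2820 ≡ −1, so 647 is not a witness.
Base 2274: x_0 = 2274^705 mod 2821 = 2820. x_0 = 2820 ≡ −1, so 2274 is not a witness.
No listed base is a witness for 2821.

none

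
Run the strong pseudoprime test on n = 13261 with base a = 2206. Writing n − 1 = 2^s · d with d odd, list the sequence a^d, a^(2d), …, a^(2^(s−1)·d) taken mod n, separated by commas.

n − 1 = 13260 = 2^2 · 3315, so s = 2 and d = 3315.
x_0 = 2206^3315 mod 13261 = 11158.
x_1 = 11158^2 mod 13261 = 6696.

11158, 6696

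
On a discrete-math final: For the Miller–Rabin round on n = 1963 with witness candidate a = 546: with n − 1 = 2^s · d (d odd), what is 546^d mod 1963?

1261

n − 1 = 1962 = 2^1 · 981, so s = 1 and d = 981.
546^981 mod 1963 = 1261.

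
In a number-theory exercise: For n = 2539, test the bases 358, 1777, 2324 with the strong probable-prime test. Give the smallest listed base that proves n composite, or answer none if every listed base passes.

n − 1 = 2538 = 2^1 · 1269, so s = 1 and d = 1269.
Base 358: x_0 = 358^1269 mod 2539 = 2538. x_0 = 2538 ≡ −1, so 358 is not a witness.
Base 1777: x_0 = 1777^1269 mod 2539 = 2538. x_0 = 2538 ≡ −1, so 1777 is not a witness.
Base 2324: x_0 = 2324^1269 mod 2539 = 2538. x_0 = 2538 ≡ −1, so 2324 is not a witness.
No listed base is a witness for 2539.

none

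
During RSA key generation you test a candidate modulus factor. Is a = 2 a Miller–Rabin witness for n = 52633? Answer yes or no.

n − 1 = 52632 = 2^3 · 6579, so s = 3 and d = 6579.
x_0 = 2^6579 mod 52633 = 1.
x_0 = 1, so 2 is not a witness.

no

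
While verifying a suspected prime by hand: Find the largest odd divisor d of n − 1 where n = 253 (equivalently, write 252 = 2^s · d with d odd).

63

Halving: 252 → 126 → 63; 63 is odd.
So 252 = 2^2 · 63.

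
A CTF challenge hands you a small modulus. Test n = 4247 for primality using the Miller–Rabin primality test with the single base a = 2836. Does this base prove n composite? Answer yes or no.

yes

n − 1 = 4246 = 2^1 · 2123, so s = 1 and d = 2123.
x_0 = 2836^2123 mod 4247 = 1360.
x_0 ∉ {1, 4246} and s = 1, so 2836 is a Miller–Rabin witness and 4247 is composite.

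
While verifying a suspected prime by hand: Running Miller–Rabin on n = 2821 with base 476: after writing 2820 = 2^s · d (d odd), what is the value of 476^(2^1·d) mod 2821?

714

n − 1 = 2820 = 2^2 · 705, so s = 2 and d = 705.
Repeated squaring mod 2821: 476^1 ≡ 476, 476^2 ≡ 896, 476^4 ≡ 1652, 476^8 ≡ 1197, 476^16 ≡ 2562, 476^32 ≡ 2198, 476^64 ≡ 1652, 476^128 ≡ 1197, 476^256 ≡ 2562, 476^512 ≡ 2198.
705 = 512 + 128 + 64 + 1, so 476^705 ≡ 2198·1197·1652·476 ≡ 1022 (mod 2821).
x_0 = 1022.
x_1 = 1022^2 mod 2821 = 714.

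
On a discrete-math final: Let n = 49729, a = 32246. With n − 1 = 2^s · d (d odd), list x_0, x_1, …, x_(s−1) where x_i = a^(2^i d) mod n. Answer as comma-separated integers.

5797, 38134, 26538, 3346, 6691, 13381

n − 1 = 49728 = 2^6 · 777, so s = 6 and d = 777.
x_0 = 32246^777 mod 49729 = 5797.
x_1 = 5797^2 mod 49729 = 38134.
x_2 = 38134^2 mod 49729 = 26538.
x_3 = 26538^2 mod 49729 = 3346.
x_4 = 3346^2 mod 49729 = 6691.
x_5 = 6691^2 mod 49729 = 13381.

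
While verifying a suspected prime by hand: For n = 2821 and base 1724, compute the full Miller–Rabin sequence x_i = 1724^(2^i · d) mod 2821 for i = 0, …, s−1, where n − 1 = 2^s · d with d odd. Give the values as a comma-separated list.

n − 1 = 2820 = 2^2 · 705, so s = 2 and d = 705.
x_0 = 1724^705 mod 2821 = 1737.
x_1 = 1737^2 mod 2821 = 1520.

1737, 1520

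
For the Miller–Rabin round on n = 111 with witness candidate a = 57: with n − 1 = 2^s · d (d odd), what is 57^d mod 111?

n − 1 = 110 = 2^1 · 55, so s = 1 and d = 55.
By repeated squaring, 57^55 ≡ 54 (mod 111).

54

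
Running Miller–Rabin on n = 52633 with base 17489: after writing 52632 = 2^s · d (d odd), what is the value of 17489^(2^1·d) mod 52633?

44703

n − 1 = 52632 = 2^3 · 6579, so s = 3 and d = 6579.
x_0 = 17489^6579 mod 52633 = 26781.
x_1 = 26781^2 mod 52633 = 44703.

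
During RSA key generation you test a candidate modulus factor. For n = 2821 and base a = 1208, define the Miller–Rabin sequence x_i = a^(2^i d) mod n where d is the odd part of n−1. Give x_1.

n − 1 = 2820 = 2^2 · 705, so s = 2 and d = 705.
x_0 = 1208^705 mod 2821 = 1611.
x_1 = 1611^2 mod 2821 = 1.

1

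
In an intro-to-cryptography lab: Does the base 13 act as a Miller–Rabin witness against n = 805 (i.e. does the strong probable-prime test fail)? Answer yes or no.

yes

n − 1 = 804 = 2^2 · 201, so s = 2 and d = 201.
Repeated squaring mod 805: 13^1 ≡ 13, 13^2 ≡ 169, 13^4 ≡ 386, 13^8 ≡ 71, 13^16 ≡ 211, 13^32 ≡ 246, 13^64 ≡ 141, 13^128 ≡ 561.
201 = 128 + 64 + 8 + 1, so 13^201 ≡ 561·141·71·13 ≡ 748 (mod 805).
x_0 = 13^201 mod 805 = 748.
x_0 is neither 1 nor 804, so continue squaring.
x_1 = 748^2 mod 805 = 29.
Reached i = s−1 = 1 without hitting −1: 13 is a Miller–Rabin witness and 805 is composite.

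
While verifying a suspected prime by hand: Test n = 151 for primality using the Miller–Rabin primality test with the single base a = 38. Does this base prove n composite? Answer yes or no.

no

n − 1 = 150 = 2^1 · 75, so s = 1 and d = 75.
Repeated squaring mod 151: 38^1 ≡ 38, 38^2 ≡ 85, 38^4 ≡ 128, 38^8 ≡ 76, 38^16 ≡ 38, 38^32 ≡ 85, 38^64 ≡ 128.
75 = 64 + 8 + 2 + 1, so 38^75 ≡ 128·76·85·38 ≡ 1 (mod 151).
x_0 = 38^75 mod 151 = 1.
x_0 = 1, so 38 is not a witness.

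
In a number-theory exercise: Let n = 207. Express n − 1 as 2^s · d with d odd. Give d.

103

Halving: 206 → 103; 103 is odd.
So 206 = 2^1 · 103.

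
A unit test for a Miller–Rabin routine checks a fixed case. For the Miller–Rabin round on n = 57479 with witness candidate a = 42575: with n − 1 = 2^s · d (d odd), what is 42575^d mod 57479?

39208

n − 1 = 57478 = 2^1 · 28739, so s = 1 and d = 28739.
42575^28739 mod 57479 = 39208.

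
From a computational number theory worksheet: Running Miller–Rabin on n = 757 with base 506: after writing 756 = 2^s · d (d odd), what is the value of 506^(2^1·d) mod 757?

1

n − 1 = 756 = 2^2 · 189, so s = 2 and d = 189.
x_0 = 506^189 mod 757 = 756.
x_1 = 756^2 mod 757 = 1.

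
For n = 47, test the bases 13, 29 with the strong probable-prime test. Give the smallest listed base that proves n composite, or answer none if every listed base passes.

none

n − 1 = 46 = 2^1 · 23, so s = 1 and d = 23.
Base 13: x_0 = 13^23 mod 47 = 46. x_0 = 46 ≡ −1, so 13 is not a witness.
Base 29: x_0 = 29^23 mod 47 = 46. x_0 = 46 ≡ −1, so 29 is not a witness.
No listed base is a witness for 47.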